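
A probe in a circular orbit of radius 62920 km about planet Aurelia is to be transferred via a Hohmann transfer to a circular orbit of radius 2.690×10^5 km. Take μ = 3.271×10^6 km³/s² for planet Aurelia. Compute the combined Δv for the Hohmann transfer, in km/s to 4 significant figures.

Δv = 3.309 km/s

Semi-major axis of the transfer orbit: a_t = (62920 + 2.690×10^5)/2 = 1.6596×10^5 km.
At r₁ the circular-orbit speed is v₁ = √(μ/r₁) = 7.2102 km/s.
Transfer-orbit speed at r₁ (vis-viva equation): v_p = √[μ(2/r₁ − 1/a_t)] = 9.1795 km/s.
First burn Δv₁ = |v_p − v₁| = 1.969 km/s.
Circular speed at r₂: v₂ = √(μ/r₂) = 3.487 km/s.
Transfer-orbit speed at r₂: v_a = √[μ(2/r₂ − 1/a_t)] = 2.147 km/s.
Second burn Δv₂ = |v₂ − v_a| = 1.340 km/s.
Δv = Δv₁ + Δv₂ = 1.969 + 1.340 = 3.309 km/s.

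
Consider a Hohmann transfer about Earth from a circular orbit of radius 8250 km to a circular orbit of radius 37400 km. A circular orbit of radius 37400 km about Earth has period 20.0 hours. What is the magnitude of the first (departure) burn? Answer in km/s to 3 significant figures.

From Kepler's third law T² = 4π²r³/μ at r = 37400 km, T = 20.0 hours = 20.0 × 3600 s = 72000 s: μ = 4π²r³/T² = 3.98391×10^5 km³/s².
Semi-major axis of the transfer orbit: a_t = (8250 + 37400)/2 = 22825 km.
Circular speed at r = 8250 km: v_c = √(μ/r) = 6.949 km/s.
Vis-viva on the transfer ellipse at r = 8250 km gives v_t = √[μ(2/r − 1/a_t)] = 8.895 km/s.
Δv₁ = |v_t − v_c| = |8.895 − 6.949| = 1.946 km/s.

Δv₁ = 1.95 km/s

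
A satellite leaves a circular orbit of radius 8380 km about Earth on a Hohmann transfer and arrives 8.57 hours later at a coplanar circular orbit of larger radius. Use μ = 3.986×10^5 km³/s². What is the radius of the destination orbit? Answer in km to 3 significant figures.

r₂ = 59100 km

Transfer time t = 8.57 hours = 30852 s, and t = π√(a_t³/μ).
So a_t = (μ t²/π²)^(1/3) = (3.986×10^5 × (30852)² / π²)^(1/3) = 33750 km.
Since a_t = (r₁ + r₂)/2, r₂ = 2a_t − r₁ = 2×33750 − 8380 = 59120 km.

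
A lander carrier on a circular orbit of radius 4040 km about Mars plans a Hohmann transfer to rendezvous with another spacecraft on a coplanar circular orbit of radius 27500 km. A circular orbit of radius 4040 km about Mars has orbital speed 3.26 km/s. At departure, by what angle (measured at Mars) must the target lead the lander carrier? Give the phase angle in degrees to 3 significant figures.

From the circular-orbit relation v² = μ/r at r = 4040 km: μ = v²r = (3.26)² × 4040 = 42935.5 km³/s².
The Hohmann ellipse has a_t = (r₁ + r₂)/2 = 15770 km.
The half-period of the transfer ellipse is t = π√(a_t³/μ) = 30025.4 s.
Target angular speed ω₂ = √(μ/r₂³) = 4.54370×10^-5 rad/s.
Angle swept by the target during transfer: ω₂·t = 1.3643 rad = 78.17°.
The lander carrier traverses 180° on the transfer ellipse, so the target must lead by 180° − 78.17° = 102°.

φ = 102°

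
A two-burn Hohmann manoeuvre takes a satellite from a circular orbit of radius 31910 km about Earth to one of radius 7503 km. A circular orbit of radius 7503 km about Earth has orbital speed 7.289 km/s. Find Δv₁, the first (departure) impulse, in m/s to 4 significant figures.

From the circular-orbit relation v² = μ/r at r = 7503 km: μ = v²r = (7.289)² × 7503 = 3.98631×10^5 km³/s².
Transfer-ellipse semi-major axis a_t = (r₁ + r₂)/2 = (31910 + 7503)/2 = 19706.5 km.
On the circular orbit at r = 31910 km, v_c = √(μ/r) = 3.5345 km/s.
Vis-viva on the transfer ellipse at r = 31910 km gives v_t = √[μ(2/r − 1/a_t)] = 2.1809 km/s.
Δv₁ = |v_t − v_c| = |2.1809 − 3.5345| = 1.354 km/s.

Δv₁ = 1354 m/s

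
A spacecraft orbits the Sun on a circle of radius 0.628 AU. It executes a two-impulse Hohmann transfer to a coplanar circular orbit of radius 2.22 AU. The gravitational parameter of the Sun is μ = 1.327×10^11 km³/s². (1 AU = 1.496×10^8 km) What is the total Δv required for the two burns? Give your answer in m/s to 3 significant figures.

Δv = 16100 m/s

In km: r₁ = 0.628 × 1.496×10^8 = 9.39488×10^7 km; r₂ = 2.22 × 1.496×10^8 = 3.32112×10^8 km.
The Hohmann ellipse has a_t = (r₁ + r₂)/2 = 2.130304×10^8 km.
At r₁ the circular-orbit speed is v₁ = √(μ/r₁) = 37.583 km/s.
Transfer-orbit speed at r₁ (v² = μ(2/r − 1/a)): v_p = √[μ(2/r₁ − 1/a_t)] = 46.926 km/s.
First burn Δv₁ = |v_p − v₁| = 9.343 km/s.
Circular speed at r₂: v₂ = √(μ/r₂) = 19.989 km/s.
Transfer-orbit speed at r₂: v_a = √[μ(2/r₂ − 1/a_t)] = 13.274 km/s.
Second burn Δv₂ = |v₂ − v_a| = 6.715 km/s.
Δv = Δv₁ + Δv₂ = 9.343 + 6.715 = 16.06 km/s.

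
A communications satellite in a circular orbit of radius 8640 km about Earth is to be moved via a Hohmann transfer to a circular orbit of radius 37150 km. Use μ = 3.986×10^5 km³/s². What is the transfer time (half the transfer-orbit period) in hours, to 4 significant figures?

t = 4.788 hours

The Hohmann ellipse has a_t = (r₁ + r₂)/2 = 22895 km.
By Kepler's third law the transfer-orbit period is T = 2π√(a_t³/μ), so t = T/2 = 17238 s.
Converting: 17238 s ÷ 3600 s/hour = 4.788 hours.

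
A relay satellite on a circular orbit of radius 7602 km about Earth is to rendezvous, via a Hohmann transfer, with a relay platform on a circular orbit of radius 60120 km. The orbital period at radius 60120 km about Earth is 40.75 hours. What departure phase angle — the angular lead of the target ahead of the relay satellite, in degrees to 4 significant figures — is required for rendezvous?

φ = 103.9°

From Kepler's third law T² = 4π²r³/μ at r = 60120 km, T = 40.75 hours = 40.75 × 3600 s = 1.467×10^5 s: μ = 4π²r³/T² = 3.98618×10^5 km³/s².
The Hohmann ellipse has a_t = (r₁ + r₂)/2 = 33861 km.
Transfer time t = π√(a_t³/μ) = 31004 s.
The target's mean motion on its circular orbit is ω₂ = √(μ/r₂³) = 4.2830×10^-5 rad/s.
Angle swept by the target during transfer: ω₂·t = 1.3279 rad = 76.08°.
Arrival is 180° from departure on the ellipse, so φ = 180° − 76.08° = 103.9°.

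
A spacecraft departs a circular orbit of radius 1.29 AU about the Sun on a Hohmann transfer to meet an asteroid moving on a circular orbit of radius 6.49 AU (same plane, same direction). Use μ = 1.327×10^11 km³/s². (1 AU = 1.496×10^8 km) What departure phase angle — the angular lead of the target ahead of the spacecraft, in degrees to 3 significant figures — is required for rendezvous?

In km: r₁ = 1.29 × 1.496×10^8 = 1.92984×10^8 km; r₂ = 6.49 × 1.496×10^8 = 9.70904×10^8 km.
Semi-major axis of the transfer orbit: a_t = (1.92984×10^8 + 9.70904×10^8)/2 = 5.81944×10^8 km.
Transfer time t = π√(a_t³/μ) = 1.2107×10^8 s.
The target's mean motion on its circular orbit is ω₂ = √(μ/r₂³) = 1.2041×10^-8 rad/s.
Angle swept by the target during transfer: ω₂·t = 1.4578 rad = 83.53°.
The spacecraft traverses 180° on the transfer ellipse, so the target must lead by 180° − 83.53° = 96.5°.

φ = 96.5°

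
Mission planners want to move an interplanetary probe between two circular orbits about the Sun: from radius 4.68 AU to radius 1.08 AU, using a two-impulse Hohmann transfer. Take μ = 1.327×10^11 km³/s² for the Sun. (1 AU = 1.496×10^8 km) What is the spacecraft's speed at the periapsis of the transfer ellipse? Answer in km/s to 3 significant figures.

v = 36.5 km/s

In km: r₁ = 4.68 × 1.496×10^8 = 7.00128×10^8 km; r₂ = 1.08 × 1.496×10^8 = 1.61568×10^8 km.
Transfer-ellipse semi-major axis a_t = (r₁ + r₂)/2 = (7.00128×10^8 + 1.61568×10^8)/2 = 4.30848×10^8 km.
The periapsis of the transfer ellipse is at r = 1.61568×10^8 km.
From the vis-viva equation, v = √[μ(2/r − 1/a_t)] = 36.53 km/s.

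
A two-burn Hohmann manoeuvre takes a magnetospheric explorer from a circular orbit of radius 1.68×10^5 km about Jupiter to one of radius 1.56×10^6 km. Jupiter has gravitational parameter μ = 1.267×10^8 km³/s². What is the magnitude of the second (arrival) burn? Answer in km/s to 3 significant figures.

Semi-major axis of the transfer orbit: a_t = (1.680×10^5 + 1.560×10^6)/2 = 8.640×10^5 km.
Circular speed at r = 1.560×10^6 km: v_c = √(μ/r) = 9.012 km/s.
Transfer-orbit speed at the same r (vis-viva, a = a_t): v_t = √[μ(2/r − 1/a_t)] = 3.974 km/s.
Δv₂ = |v_t − v_c| = |3.974 − 9.012| = 5.038 km/s.

Δv₂ = 5.04 km/s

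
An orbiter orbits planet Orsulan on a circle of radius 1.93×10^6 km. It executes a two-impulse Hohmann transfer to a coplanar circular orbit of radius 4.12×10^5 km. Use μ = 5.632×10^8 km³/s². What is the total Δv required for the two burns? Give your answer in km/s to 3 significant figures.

Semi-major axis of the transfer orbit: a_t = (1.930×10^6 + 4.120×10^5)/2 = 1.171×10^6 km.
Circular speed at r₁: v₁ = √(μ/r₁) = √(5.632×10^8/1.930×10^6) = 17.08 km/s.
Transfer-orbit speed at r₁ (vis-viva equation): v_a = √[μ(2/r₁ − 1/a_t)] = 10.13 km/s.
First burn Δv₁ = |v_a − v₁| = 6.950 km/s.
Circular speed at r₂: v₂ = √(μ/r₂) = 36.973 km/s.
Transfer-orbit speed at r₂: v_p = √[μ(2/r₂ − 1/a_t)] = 47.466 km/s.
Second burn Δv₂ = |v₂ − v_p| = 10.49 km/s.
Δv = Δv₁ + Δv₂ = 6.950 + 10.49 = 17.44 km/s.

Δv = 17.4 km/s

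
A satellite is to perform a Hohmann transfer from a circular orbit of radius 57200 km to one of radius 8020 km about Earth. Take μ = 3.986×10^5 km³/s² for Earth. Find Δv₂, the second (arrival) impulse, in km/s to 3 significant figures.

Δv₂ = 2.29 km/s

The Hohmann ellipse has a_t = (r₁ + r₂)/2 = 32610 km.
Circular speed at r = 8020 km: v_c = √(μ/r) = 7.050 km/s.
Vis-viva on the transfer ellipse at r = 8020 km gives v_t = √[μ(2/r − 1/a_t)] = 9.337 km/s.
Δv₂ = |v_t − v_c| = |9.337 − 7.050| = 2.287 km/s.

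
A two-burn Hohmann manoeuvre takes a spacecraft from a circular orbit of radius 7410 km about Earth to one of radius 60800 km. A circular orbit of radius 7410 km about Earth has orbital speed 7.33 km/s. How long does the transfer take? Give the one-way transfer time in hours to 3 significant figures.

From the circular-orbit relation v² = μ/r at r = 7410 km: μ = v²r = (7.33)² × 7410 = 3.98131×10^5 km³/s².
Transfer-ellipse semi-major axis a_t = (r₁ + r₂)/2 = (7410 + 60800)/2 = 34105 km.
Half the transfer-orbit period gives t = π√(a_t³/μ) = 31360 s.
Converting: 31360 s ÷ 3600 s/hour = 8.71 hours.

t = 8.71 hours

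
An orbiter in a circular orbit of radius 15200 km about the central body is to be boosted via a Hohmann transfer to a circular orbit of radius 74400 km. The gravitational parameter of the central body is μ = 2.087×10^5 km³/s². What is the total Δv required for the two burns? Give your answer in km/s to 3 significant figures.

Semi-major axis of the transfer orbit: a_t = (15200 + 74400)/2 = 44800 km.
At r₁ the circular-orbit speed is v₁ = √(μ/r₁) = 3.705 km/s.
Transfer-orbit speed at r₁ (vis-viva equation): v_p = √[μ(2/r₁ − 1/a_t)] = 4.775 km/s.
First burn Δv₁ = |v_p − v₁| = 1.070 km/s.
At r₂, v₂ = √(μ/r₂) = 1.67485 km/s.
Transfer-orbit speed at r₂: v_a = √[μ(2/r₂ − 1/a_t)] = 0.975568 km/s.
Second burn Δv₂ = |v₂ − v_a| = 0.6993 km/s.
Total Δv = Δv₁ + Δv₂ = 1.769 km/s.

Δv = 1.77 km/s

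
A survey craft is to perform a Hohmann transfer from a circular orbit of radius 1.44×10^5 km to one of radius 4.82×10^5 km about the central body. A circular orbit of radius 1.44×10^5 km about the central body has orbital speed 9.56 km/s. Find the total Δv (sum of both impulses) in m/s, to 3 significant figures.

Δv = 3980 m/s

From the circular-orbit relation v² = μ/r at r = 1.44×10^5 km: μ = v²r = (9.56)² × 1.44×10^5 = 1.31607×10^7 km³/s².
Transfer-ellipse semi-major axis a_t = (r₁ + r₂)/2 = (1.440×10^5 + 4.820×10^5)/2 = 3.130×10^5 km.
Circular speed at r₁: v₁ = √(μ/r₁) = √(1.31607×10^7/1.440×10^5) = 9.5600000 km/s.
On the transfer ellipse at r₁, v² = μ(2/r − 1/a) gives v_p = √[μ(2/r₁ − 1/a_t)] = 11.863402 km/s.
First burn Δv₁ = |v_p − v₁| = 2.303402 km/s.
At r₂, v₂ = √(μ/r₂) = 5.2254 km/s.
Transfer-orbit speed at r₂: v_a = √[μ(2/r₂ − 1/a_t)] = 3.5443 km/s.
Second burn Δv₂ = |v₂ − v_a| = 1.681100 km/s.
Δv = Δv₁ + Δv₂ = 2.303402 + 1.681100 = 3.985 km/s.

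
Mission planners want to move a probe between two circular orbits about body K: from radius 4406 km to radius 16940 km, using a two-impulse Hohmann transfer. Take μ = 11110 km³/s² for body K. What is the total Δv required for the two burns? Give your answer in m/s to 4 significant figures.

The Hohmann ellipse has a_t = (r₁ + r₂)/2 = 10673 km.
At r₁ the circular-orbit speed is v₁ = √(μ/r₁) = 1.5879 km/s.
On the transfer ellipse at r₁, vis-viva gives v_p = √[μ(2/r₁ − 1/a_t)] = 2.0005 km/s.
First burn Δv₁ = |v_p − v₁| = 0.4126 km/s.
Circular speed at r₂: v₂ = √(μ/r₂) = 0.8098 km/s.
Transfer-orbit speed at r₂: v_a = √[μ(2/r₂ − 1/a_t)] = 0.5203 km/s.
Second burn Δv₂ = |v₂ − v_a| = 0.2895 km/s.
Δv = Δv₁ + Δv₂ = 0.4126 + 0.2895 = 0.7021 km/s.

Δv = 702.1 m/s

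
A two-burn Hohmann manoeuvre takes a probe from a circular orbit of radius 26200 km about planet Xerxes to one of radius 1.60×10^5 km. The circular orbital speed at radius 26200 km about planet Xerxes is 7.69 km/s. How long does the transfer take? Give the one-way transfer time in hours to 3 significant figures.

From the circular-orbit relation v² = μ/r at r = 26200 km: μ = v²r = (7.69)² × 26200 = 1.54937×10^6 km³/s².
Semi-major axis of the transfer orbit: a_t = (26200 + 1.600×10^5)/2 = 93100 km.
Half the transfer-orbit period gives t = π√(a_t³/μ) = 71700 s.
Converting: 71700 s ÷ 3600 s/hour = 19.9 hours.

t = 19.9 hours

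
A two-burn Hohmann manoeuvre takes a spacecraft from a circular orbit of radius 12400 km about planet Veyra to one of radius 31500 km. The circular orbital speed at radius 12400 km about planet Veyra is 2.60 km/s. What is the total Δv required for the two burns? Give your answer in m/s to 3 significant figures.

Δv = 920 m/s

From the circular-orbit relation v² = μ/r at r = 12400 km: μ = v²r = (2.60)² × 12400 = 83824.0 km³/s².
Transfer-ellipse semi-major axis a_t = (r₁ + r₂)/2 = (12400 + 31500)/2 = 21950 km.
At r₁ the circular-orbit speed is v₁ = √(μ/r₁) = 2.6000 km/s.
On the transfer ellipse at r₁, vis-viva equation gives v_p = √[μ(2/r₁ − 1/a_t)] = 3.1147 km/s.
First burn Δv₁ = |v_p − v₁| = 0.5147 km/s.
Circular speed at r₂: v₂ = √(μ/r₂) = 1.6313 km/s.
Transfer-orbit speed at r₂: v_a = √[μ(2/r₂ − 1/a_t)] = 1.2261 km/s.
Second burn Δv₂ = |v₂ − v_a| = 0.4052 km/s.
Δv = Δv₁ + Δv₂ = 0.5147 + 0.4052 = 0.9199 km/s.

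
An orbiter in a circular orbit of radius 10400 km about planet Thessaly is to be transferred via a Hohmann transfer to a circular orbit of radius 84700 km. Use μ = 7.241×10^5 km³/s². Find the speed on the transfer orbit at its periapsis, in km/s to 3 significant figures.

v = 11.1 km/s

Transfer-ellipse semi-major axis a_t = (r₁ + r₂)/2 = (10400 + 84700)/2 = 47550 km.
The periapsis of the transfer ellipse is at r = 10400 km.
Applying v² = μ(2/r − 1/a_t): v = 11.14 km/s.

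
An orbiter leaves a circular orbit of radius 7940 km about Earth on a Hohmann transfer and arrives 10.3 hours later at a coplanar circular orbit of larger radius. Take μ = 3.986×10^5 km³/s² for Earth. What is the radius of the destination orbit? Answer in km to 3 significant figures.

Transfer time t = 10.3 hours = 37080 s, and t = π√(a_t³/μ).
So a_t = (μ t²/π²)^(1/3) = (3.986×10^5 × (37080)² / π²)^(1/3) = 38151 km.
Since a_t = (r₁ + r₂)/2, r₂ = 2a_t − r₁ = 2×38151 − 7940 = 68362 km.

r₂ = 68400 km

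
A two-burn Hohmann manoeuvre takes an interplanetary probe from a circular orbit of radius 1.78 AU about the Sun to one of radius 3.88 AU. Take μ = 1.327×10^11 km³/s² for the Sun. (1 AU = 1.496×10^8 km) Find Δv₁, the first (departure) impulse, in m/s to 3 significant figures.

Δv₁ = 3820 m/s

In km: r₁ = 1.78 × 1.496×10^8 = 2.66288×10^8 km; r₂ = 3.88 × 1.496×10^8 = 5.80448×10^8 km.
Semi-major axis of the transfer orbit: a_t = (2.66288×10^8 + 5.80448×10^8)/2 = 4.23368×10^8 km.
Circular speed at r = 2.66288×10^8 km: v_c = √(μ/r) = 22.3234 km/s.
Vis-viva on the transfer ellipse at r = 2.66288×10^8 km gives v_t = √[μ(2/r − 1/a_t)] = 26.1386 km/s.
Δv₁ = |v_t − v_c| = |26.1386 − 22.3234| = 3.815 km/s.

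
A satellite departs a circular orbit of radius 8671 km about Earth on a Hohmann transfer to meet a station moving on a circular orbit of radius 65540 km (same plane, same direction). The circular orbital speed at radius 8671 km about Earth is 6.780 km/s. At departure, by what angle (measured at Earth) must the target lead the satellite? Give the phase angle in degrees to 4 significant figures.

From the circular-orbit relation v² = μ/r at r = 8671 km: μ = v²r = (6.780)² × 8671 = 3.98592×10^5 km³/s².
The Hohmann ellipse has a_t = (r₁ + r₂)/2 = 37105.5 km.
The half-period of the transfer ellipse is t = π√(a_t³/μ) = 35567 s.
Target angular speed ω₂ = √(μ/r₂³) = 3.7627×10^-5 rad/s.
Angle swept by the target during transfer: ω₂·t = 1.3383 rad = 76.68°.
The satellite traverses 180° on the transfer ellipse, so the target must lead by 180° − 76.68° = 103.3°.

φ = 103.3°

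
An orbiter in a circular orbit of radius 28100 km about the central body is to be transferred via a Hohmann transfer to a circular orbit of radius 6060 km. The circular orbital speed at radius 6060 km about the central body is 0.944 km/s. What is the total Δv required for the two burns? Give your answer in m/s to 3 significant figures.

Δv = 444 m/s

From the circular-orbit relation v² = μ/r at r = 6060 km: μ = v²r = (0.944)² × 6060 = 5400.28 km³/s².
Transfer-ellipse semi-major axis a_t = (r₁ + r₂)/2 = (28100 + 6060)/2 = 17080 km.
At r₁ the circular-orbit speed is v₁ = √(μ/r₁) = 0.4384 km/s.
On the transfer ellipse at r₁, vis-viva equation gives v_a = √[μ(2/r₁ − 1/a_t)] = 0.2611 km/s.
First burn Δv₁ = |v_a − v₁| = 0.1773 km/s.
At r₂, v₂ = √(μ/r₂) = 0.94400 km/s.
Transfer-orbit speed at r₂: v_p = √[μ(2/r₂ − 1/a_t)] = 1.2108 km/s.
Second burn Δv₂ = |v₂ − v_p| = 0.2668 km/s.
Δv = Δv₁ + Δv₂ = 0.1773 + 0.2668 = 0.4441 km/s.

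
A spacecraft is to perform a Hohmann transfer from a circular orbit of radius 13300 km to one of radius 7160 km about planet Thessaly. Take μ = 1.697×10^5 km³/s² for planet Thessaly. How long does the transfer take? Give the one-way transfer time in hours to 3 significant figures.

Transfer-ellipse semi-major axis a_t = (r₁ + r₂)/2 = (13300 + 7160)/2 = 10230 km.
Half the transfer-orbit period gives t = π√(a_t³/μ) = 7891 s.
Converting: 7891 s ÷ 3600 s/hour = 2.19 hours.

t = 2.19 hours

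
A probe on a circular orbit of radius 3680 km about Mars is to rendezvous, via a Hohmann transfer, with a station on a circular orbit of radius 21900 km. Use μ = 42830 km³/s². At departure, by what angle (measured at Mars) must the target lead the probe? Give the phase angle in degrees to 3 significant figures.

φ = 99.7°

Transfer-ellipse semi-major axis a_t = (r₁ + r₂)/2 = (3680 + 21900)/2 = 12790 km.
The half-period of the transfer ellipse is t = π√(a_t³/μ) = 21957.4 s.
The target's mean motion on its circular orbit is ω₂ = √(μ/r₂³) = 6.38569×10^-5 rad/s.
Angle swept by the target during transfer: ω₂·t = 1.40213 rad = 80.34°.
The probe traverses 180° on the transfer ellipse, so the target must lead by 180° − 80.34° = 99.7°.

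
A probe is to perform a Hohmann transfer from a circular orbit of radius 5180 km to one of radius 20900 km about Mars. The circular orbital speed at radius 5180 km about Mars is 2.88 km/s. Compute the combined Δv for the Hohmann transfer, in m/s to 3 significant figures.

Δv = 1300 m/s

From the circular-orbit relation v² = μ/r at r = 5180 km: μ = v²r = (2.88)² × 5180 = 42965.0 km³/s².
Transfer-ellipse semi-major axis a_t = (r₁ + r₂)/2 = (5180 + 20900)/2 = 13040 km.
Circular speed at r₁: v₁ = √(μ/r₁) = √(42965.0/5180) = 2.8800 km/s.
On the transfer ellipse at r₁, vis-viva equation gives v_p = √[μ(2/r₁ − 1/a_t)] = 3.6461 km/s.
First burn Δv₁ = |v_p − v₁| = 0.7661 km/s.
Circular speed at r₂: v₂ = √(μ/r₂) = 1.4338 km/s.
Transfer-orbit speed at r₂: v_a = √[μ(2/r₂ − 1/a_t)] = 0.90367 km/s.
Second burn Δv₂ = |v₂ − v_a| = 0.5301 km/s.
Total Δv = Δv₁ + Δv₂ = 1.296 km/s.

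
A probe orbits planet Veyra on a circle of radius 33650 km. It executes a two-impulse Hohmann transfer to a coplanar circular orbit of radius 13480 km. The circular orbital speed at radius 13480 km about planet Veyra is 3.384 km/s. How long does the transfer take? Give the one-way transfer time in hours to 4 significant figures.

From the circular-orbit relation v² = μ/r at r = 13480 km: μ = v²r = (3.384)² × 13480 = 1.54366×10^5 km³/s².
Transfer-ellipse semi-major axis a_t = (r₁ + r₂)/2 = (33650 + 13480)/2 = 23565 km.
By Kepler's third law the transfer-orbit period is T = 2π√(a_t³/μ), so t = T/2 = 28925 s.
Converting: 28925 s ÷ 3600 s/hour = 8.035 hours.

t = 8.035 hours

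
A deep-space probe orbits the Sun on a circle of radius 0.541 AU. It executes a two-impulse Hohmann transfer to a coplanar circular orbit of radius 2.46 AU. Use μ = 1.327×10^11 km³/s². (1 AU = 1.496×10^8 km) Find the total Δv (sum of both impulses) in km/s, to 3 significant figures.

Δv = 18.9 km/s

In km: r₁ = 0.541 × 1.496×10^8 = 8.09336×10^7 km; r₂ = 2.46 × 1.496×10^8 = 3.68016×10^8 km.
Transfer-ellipse semi-major axis a_t = (r₁ + r₂)/2 = (8.09336×10^7 + 3.68016×10^8)/2 = 2.244748×10^8 km.
Circular speed at r₁: v₁ = √(μ/r₁) = √(1.327×10^11/8.09336×10^7) = 40.4922 km/s.
Transfer-orbit speed at r₁ (vis-viva equation): v_p = √[μ(2/r₁ − 1/a_t)] = 51.8466 km/s.
First burn Δv₁ = |v_p − v₁| = 11.35 km/s.
Circular speed at r₂: v₂ = √(μ/r₂) = 18.989 km/s.
Transfer-orbit speed at r₂: v_a = √[μ(2/r₂ − 1/a_t)] = 11.402 km/s.
Second burn Δv₂ = |v₂ − v_a| = 7.587 km/s.
Total Δv = Δv₁ + Δv₂ = 18.94 km/s.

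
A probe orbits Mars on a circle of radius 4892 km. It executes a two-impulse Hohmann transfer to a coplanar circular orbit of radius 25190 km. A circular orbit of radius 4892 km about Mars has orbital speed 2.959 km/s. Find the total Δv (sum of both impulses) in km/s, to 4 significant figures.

From the circular-orbit relation v² = μ/r at r = 4892 km: μ = v²r = (2.959)² × 4892 = 42832.8 km³/s².
Transfer-ellipse semi-major axis a_t = (r₁ + r₂)/2 = (4892 + 25190)/2 = 15041 km.
Circular speed at r₁: v₁ = √(μ/r₁) = √(42832.8/4892) = 2.9590 km/s.
Transfer-orbit speed at r₁ (vis-viva equation): v_p = √[μ(2/r₁ − 1/a_t)] = 3.8293 km/s.
First burn Δv₁ = |v_p − v₁| = 0.8703 km/s.
At r₂, v₂ = √(μ/r₂) = 1.304 km/s.
Transfer-orbit speed at r₂: v_a = √[μ(2/r₂ − 1/a_t)] = 0.7437 km/s.
Second burn Δv₂ = |v₂ − v_a| = 0.5603 km/s.
Δv = Δv₁ + Δv₂ = 0.8703 + 0.5603 = 1.431 km/s.

Δv = 1.431 km/s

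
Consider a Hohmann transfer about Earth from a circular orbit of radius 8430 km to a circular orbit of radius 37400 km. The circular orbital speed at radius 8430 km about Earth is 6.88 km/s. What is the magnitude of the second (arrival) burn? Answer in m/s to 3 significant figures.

Δv₂ = 1290 m/s

From the circular-orbit relation v² = μ/r at r = 8430 km: μ = v²r = (6.88)² × 8430 = 3.99029×10^5 km³/s².
Transfer-ellipse semi-major axis a_t = (r₁ + r₂)/2 = (8430 + 37400)/2 = 22915 km.
On the circular orbit at r = 37400 km, v_c = √(μ/r) = 3.266 km/s.
Transfer-orbit speed at the same r (vis-viva, a = a_t): v_t = √[μ(2/r − 1/a_t)] = 1.981 km/s.
Δv₂ = |v_t − v_c| = |1.981 − 3.266| = 1.285 km/s.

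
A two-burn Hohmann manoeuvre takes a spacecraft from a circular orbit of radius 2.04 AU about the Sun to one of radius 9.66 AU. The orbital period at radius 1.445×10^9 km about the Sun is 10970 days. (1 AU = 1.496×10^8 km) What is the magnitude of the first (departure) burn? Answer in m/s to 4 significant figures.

Δv₁ = 5941 m/s

From Kepler's third law T² = 4π²r³/μ at r = 1.445×10^9 km, T = 10970 days = 10970 × 86400 s = 9.47808×10^8 s: μ = 4π²r³/T² = 1.32594×10^11 km³/s².
In km: r₁ = 2.04 × 1.496×10^8 = 3.05184×10^8 km; r₂ = 9.66 × 1.496×10^8 = 1.445136×10^9 km.
Semi-major axis of the transfer orbit: a_t = (3.05184×10^8 + 1.445136×10^9)/2 = 8.7516×10^8 km.
Circular speed at r = 3.05184×10^8 km: v_c = √(μ/r) = 20.844 km/s.
Vis-viva on the transfer ellipse at r = 3.05184×10^8 km gives v_t = √[μ(2/r − 1/a_t)] = 26.785 km/s.
Δv₁ = |v_t − v_c| = |26.785 − 20.844| = 5.941 km/s.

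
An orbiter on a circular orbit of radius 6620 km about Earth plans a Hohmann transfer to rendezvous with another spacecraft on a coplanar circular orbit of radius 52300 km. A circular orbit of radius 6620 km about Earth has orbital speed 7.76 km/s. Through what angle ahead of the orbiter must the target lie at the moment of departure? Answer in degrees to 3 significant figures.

φ = 104°

From the circular-orbit relation v² = μ/r at r = 6620 km: μ = v²r = (7.76)² × 6620 = 3.98641×10^5 km³/s².
The Hohmann ellipse has a_t = (r₁ + r₂)/2 = 29460 km.
The half-period of the transfer ellipse is t = π√(a_t³/μ) = 25160 s.
The target's mean motion on its circular orbit is ω₂ = √(μ/r₂³) = 5.2788×10^-5 rad/s.
Angle swept by the target during transfer: ω₂·t = 1.32815 rad = 76.10°.
Arrival is 180° from departure on the ellipse, so φ = 180° − 76.10° = 104°.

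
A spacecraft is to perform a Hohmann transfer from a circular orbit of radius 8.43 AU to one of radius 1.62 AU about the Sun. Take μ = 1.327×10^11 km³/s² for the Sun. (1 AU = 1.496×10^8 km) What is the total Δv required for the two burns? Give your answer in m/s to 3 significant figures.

Δv = 11300 m/s

In km: r₁ = 8.43 × 1.496×10^8 = 1.261128×10^9 km; r₂ = 1.62 × 1.496×10^8 = 2.42352×10^8 km.
Semi-major axis of the transfer orbit: a_t = (1.261128×10^9 + 2.42352×10^8)/2 = 7.5174×10^8 km.
Circular speed at r₁: v₁ = √(μ/r₁) = √(1.327×10^11/1.261128×10^9) = 10.258 km/s.
Transfer-orbit speed at r₁ (v² = μ(2/r − 1/a)): v_a = √[μ(2/r₁ − 1/a_t)] = 5.8243 km/s.
First burn Δv₁ = |v_a − v₁| = 4.434 km/s.
At r₂, v₂ = √(μ/r₂) = 23.400 km/s.
Transfer-orbit speed at r₂: v_p = √[μ(2/r₂ − 1/a_t)] = 30.308 km/s.
Second burn Δv₂ = |v₂ − v_p| = 6.908 km/s.
Δv = Δv₁ + Δv₂ = 4.434 + 6.908 = 11.34 km/s.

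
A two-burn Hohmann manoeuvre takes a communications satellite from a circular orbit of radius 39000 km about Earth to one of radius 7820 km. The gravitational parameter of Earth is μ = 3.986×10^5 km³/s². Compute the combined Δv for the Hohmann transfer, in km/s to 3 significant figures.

Transfer-ellipse semi-major axis a_t = (r₁ + r₂)/2 = (39000 + 7820)/2 = 23410 km.
At r₁ the circular-orbit speed is v₁ = √(μ/r₁) = 3.197 km/s.
Transfer-orbit speed at r₁ (v² = μ(2/r − 1/a)): v_a = √[μ(2/r₁ − 1/a_t)] = 1.848 km/s.
First burn Δv₁ = |v_a − v₁| = 1.349 km/s.
Circular speed at r₂: v₂ = √(μ/r₂) = 7.139 km/s.
Transfer-orbit speed at r₂: v_p = √[μ(2/r₂ − 1/a_t)] = 9.215 km/s.
Second burn Δv₂ = |v₂ − v_p| = 2.076 km/s.
Total Δv = Δv₁ + Δv₂ = 3.425 km/s.

Δv = 3.42 km/s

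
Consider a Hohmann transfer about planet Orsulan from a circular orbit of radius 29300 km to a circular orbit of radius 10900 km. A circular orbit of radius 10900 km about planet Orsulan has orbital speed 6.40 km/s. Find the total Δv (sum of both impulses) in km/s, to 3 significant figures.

From the circular-orbit relation v² = μ/r at r = 10900 km: μ = v²r = (6.40)² × 10900 = 4.46464×10^5 km³/s².
The Hohmann ellipse has a_t = (r₁ + r₂)/2 = 20100 km.
Circular speed at r₁: v₁ = √(μ/r₁) = √(4.46464×10^5/29300) = 3.904 km/s.
Transfer-orbit speed at r₁ (v² = μ(2/r − 1/a)): v_a = √[μ(2/r₁ − 1/a_t)] = 2.875 km/s.
First burn Δv₁ = |v_a − v₁| = 1.029 km/s.
At r₂, v₂ = √(μ/r₂) = 6.400 km/s.
Transfer-orbit speed at r₂: v_p = √[μ(2/r₂ − 1/a_t)] = 7.727 km/s.
Second burn Δv₂ = |v₂ − v_p| = 1.327 km/s.
Total Δv = Δv₁ + Δv₂ = 2.356 km/s.

Δv = 2.36 km/s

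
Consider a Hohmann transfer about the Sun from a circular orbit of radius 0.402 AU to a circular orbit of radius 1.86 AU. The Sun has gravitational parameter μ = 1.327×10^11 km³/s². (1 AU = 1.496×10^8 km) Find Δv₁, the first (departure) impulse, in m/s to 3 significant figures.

Δv₁ = 13300 m/s

In km: r₁ = 0.402 × 1.496×10^8 = 6.01392×10^7 km; r₂ = 1.86 × 1.496×10^8 = 2.78256×10^8 km.
Transfer-ellipse semi-major axis a_t = (r₁ + r₂)/2 = (6.01392×10^7 + 2.78256×10^8)/2 = 1.691976×10^8 km.
Circular speed at r = 6.01392×10^7 km: v_c = √(μ/r) = 46.97 km/s.
Transfer-orbit speed at the same r (vis-viva, a = a_t): v_t = √[μ(2/r − 1/a_t)] = 60.24 km/s.
Δv₁ = |v_t − v_c| = |60.24 − 46.97| = 13.27 km/s.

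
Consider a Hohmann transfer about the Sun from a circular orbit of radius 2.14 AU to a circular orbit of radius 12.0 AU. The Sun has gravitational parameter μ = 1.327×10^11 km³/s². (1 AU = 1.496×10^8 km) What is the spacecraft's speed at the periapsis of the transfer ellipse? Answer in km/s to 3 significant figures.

In km: r₁ = 2.14 × 1.496×10^8 = 3.20144×10^8 km; r₂ = 12.0 × 1.496×10^8 = 1.7952×10^9 km.
Semi-major axis of the transfer orbit: a_t = (3.20144×10^8 + 1.7952×10^9)/2 = 1.057672×10^9 km.
The periapsis of the transfer ellipse is at r = 3.20144×10^8 km.
Applying v² = μ(2/r − 1/a_t): v = 26.52 km/s.

v = 26.5 km/s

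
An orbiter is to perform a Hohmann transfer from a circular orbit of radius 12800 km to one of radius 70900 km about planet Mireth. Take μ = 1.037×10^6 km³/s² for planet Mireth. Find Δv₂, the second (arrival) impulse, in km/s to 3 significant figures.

Δv₂ = 1.71 km/s

Semi-major axis of the transfer orbit: a_t = (12800 + 70900)/2 = 41850 km.
On the circular orbit at r = 70900 km, v_c = √(μ/r) = 3.824 km/s.
Vis-viva on the transfer ellipse at r = 70900 km gives v_t = √[μ(2/r − 1/a_t)] = 2.115 km/s.
Δv₂ = |v_t − v_c| = |2.115 − 3.824| = 1.709 km/s.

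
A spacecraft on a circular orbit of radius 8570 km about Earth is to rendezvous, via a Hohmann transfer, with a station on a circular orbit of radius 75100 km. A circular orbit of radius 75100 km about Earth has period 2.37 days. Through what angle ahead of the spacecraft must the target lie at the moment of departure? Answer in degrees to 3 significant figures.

From Kepler's third law T² = 4π²r³/μ at r = 75100 km, T = 2.37 days = 2.37 × 86400 s = 2.04768×10^5 s: μ = 4π²r³/T² = 3.98800×10^5 km³/s².
The Hohmann ellipse has a_t = (r₁ + r₂)/2 = 41835 km.
The half-period of the transfer ellipse is t = π√(a_t³/μ) = 42568 s.
The target's mean motion on its circular orbit is ω₂ = √(μ/r₂³) = 3.0684×10^-5 rad/s.
Angle swept by the target during transfer: ω₂·t = 1.3062 rad = 74.84°.
Arrival is 180° from departure on the ellipse, so φ = 180° − 74.84° = 105°.

φ = 105°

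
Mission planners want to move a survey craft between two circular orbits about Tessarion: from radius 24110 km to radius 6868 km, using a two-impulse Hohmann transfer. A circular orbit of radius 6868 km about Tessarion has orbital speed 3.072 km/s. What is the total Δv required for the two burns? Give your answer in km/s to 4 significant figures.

Δv = 1.309 km/s

From the circular-orbit relation v² = μ/r at r = 6868 km: μ = v²r = (3.072)² × 6868 = 64814.6 km³/s².
Semi-major axis of the transfer orbit: a_t = (24110 + 6868)/2 = 15489 km.
Circular speed at r₁: v₁ = √(μ/r₁) = √(64814.6/24110) = 1.6396 km/s.
On the transfer ellipse at r₁, vis-viva equation gives v_a = √[μ(2/r₁ − 1/a_t)] = 1.0918 km/s.
First burn Δv₁ = |v_a − v₁| = 0.54780 km/s.
At r₂, v₂ = √(μ/r₂) = 3.07200 km/s.
Transfer-orbit speed at r₂: v_p = √[μ(2/r₂ − 1/a_t)] = 3.83273 km/s.
Second burn Δv₂ = |v₂ − v_p| = 0.76073 km/s.
Total Δv = Δv₁ + Δv₂ = 1.309 km/s.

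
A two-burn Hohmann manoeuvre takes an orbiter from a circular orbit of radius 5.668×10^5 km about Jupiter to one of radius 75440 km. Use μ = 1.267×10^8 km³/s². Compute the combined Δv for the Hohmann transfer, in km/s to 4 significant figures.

Semi-major axis of the transfer orbit: a_t = (5.668×10^5 + 75440)/2 = 3.2112×10^5 km.
At r₁ the circular-orbit speed is v₁ = √(μ/r₁) = 14.9511 km/s.
Transfer-orbit speed at r₁ (vis-viva): v_a = √[μ(2/r₁ − 1/a_t)] = 7.24670 km/s.
First burn Δv₁ = |v_a − v₁| = 7.7044 km/s.
Circular speed at r₂: v₂ = √(μ/r₂) = 40.981 km/s.
Transfer-orbit speed at r₂: v_p = √[μ(2/r₂ − 1/a_t)] = 54.446 km/s.
Second burn Δv₂ = |v₂ − v_p| = 13.465 km/s.
Total Δv = Δv₁ + Δv₂ = 21.17 km/s.

Δv = 21.17 km/s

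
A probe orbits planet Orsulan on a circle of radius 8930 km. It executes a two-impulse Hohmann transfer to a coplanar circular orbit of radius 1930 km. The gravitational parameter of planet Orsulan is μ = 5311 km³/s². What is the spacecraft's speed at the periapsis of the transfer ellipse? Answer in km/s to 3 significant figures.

v = 2.13 km/s

The Hohmann ellipse has a_t = (r₁ + r₂)/2 = 5430 km.
At periapsis, r = 1930 km.
Vis-viva: v = √[μ(2/r − 1/a_t)] = √[5311 × (2/1930 − 1/5430)] = 2.127 km/s.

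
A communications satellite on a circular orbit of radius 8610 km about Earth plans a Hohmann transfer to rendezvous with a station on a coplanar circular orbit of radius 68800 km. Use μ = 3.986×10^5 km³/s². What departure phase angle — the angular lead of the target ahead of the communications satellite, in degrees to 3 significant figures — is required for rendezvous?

Transfer-ellipse semi-major axis a_t = (r₁ + r₂)/2 = (8610 + 68800)/2 = 38705 km.
The half-period of the transfer ellipse is t = π√(a_t³/μ) = 37891 s.
Target angular speed ω₂ = √(μ/r₂³) = 3.4985×10^-5 rad/s.
Angle swept by the target during transfer: ω₂·t = 1.3256 rad = 75.95°.
The communications satellite traverses 180° on the transfer ellipse, so the target must lead by 180° − 75.95° = 104°.

φ = 104°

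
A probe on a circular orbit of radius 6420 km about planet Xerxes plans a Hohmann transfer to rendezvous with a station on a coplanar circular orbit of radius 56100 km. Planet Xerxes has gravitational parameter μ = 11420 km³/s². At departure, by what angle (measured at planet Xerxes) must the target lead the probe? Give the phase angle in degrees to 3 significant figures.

φ = 105°

The Hohmann ellipse has a_t = (r₁ + r₂)/2 = 31260 km.
The half-period of the transfer ellipse is t = π√(a_t³/μ) = 1.6248×10^5 s.
The target's mean motion on its circular orbit is ω₂ = √(μ/r₂³) = 8.0425×10^-6 rad/s.
Angle swept by the target during transfer: ω₂·t = 1.3067 rad = 74.87°.
The probe traverses 180° on the transfer ellipse, so the target must lead by 180° − 74.87° = 105°.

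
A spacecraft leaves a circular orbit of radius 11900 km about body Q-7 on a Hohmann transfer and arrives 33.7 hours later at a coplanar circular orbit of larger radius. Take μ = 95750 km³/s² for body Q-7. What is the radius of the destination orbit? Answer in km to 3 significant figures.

r₂ = 92600 km

Transfer time t = 33.7 hours = 1.2132×10^5 s, and t = π√(a_t³/μ).
So a_t = (μ t²/π²)^(1/3) = (95750 × (1.2132×10^5)² / π²)^(1/3) = 52268 km.
Since a_t = (r₁ + r₂)/2, r₂ = 2a_t − r₁ = 2×52268 − 11900 = 92636 km.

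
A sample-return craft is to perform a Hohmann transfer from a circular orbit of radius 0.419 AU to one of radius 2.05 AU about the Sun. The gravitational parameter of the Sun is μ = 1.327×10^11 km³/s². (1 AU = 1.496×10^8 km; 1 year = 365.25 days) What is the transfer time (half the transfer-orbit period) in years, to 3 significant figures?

t = 0.686 years

In km: r₁ = 0.419 × 1.496×10^8 = 6.26824×10^7 km; r₂ = 2.05 × 1.496×10^8 = 3.0668×10^8 km.
Transfer-ellipse semi-major axis a_t = (r₁ + r₂)/2 = (6.26824×10^7 + 3.0668×10^8)/2 = 1.846812×10^8 km.
Transfer time t = π√(a_t³/μ) = π√((1.846812×10^8)³ / 1.327×10^11) = 2.164×10^7 s.
Converting: 2.164×10^7 s ÷ 3.15576×10^7 s/year (365.25 × 86400) = 0.686 years.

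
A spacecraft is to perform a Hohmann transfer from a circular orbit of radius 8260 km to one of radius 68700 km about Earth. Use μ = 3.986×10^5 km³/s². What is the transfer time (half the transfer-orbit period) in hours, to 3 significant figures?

t = 10.4 hours

The Hohmann ellipse has a_t = (r₁ + r₂)/2 = 38480 km.
Transfer time t = π√(a_t³/μ) = π√((38480)³ / 3.986×10^5) = 37560 s.
Converting: 37560 s ÷ 3600 s/hour = 10.4 hours.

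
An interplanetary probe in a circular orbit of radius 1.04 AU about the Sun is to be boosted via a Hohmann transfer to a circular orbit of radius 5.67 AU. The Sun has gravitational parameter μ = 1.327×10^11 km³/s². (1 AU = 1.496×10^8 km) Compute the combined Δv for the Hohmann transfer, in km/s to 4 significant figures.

In km: r₁ = 1.04 × 1.496×10^8 = 1.55584×10^8 km; r₂ = 5.67 × 1.496×10^8 = 8.48232×10^8 km.
The Hohmann ellipse has a_t = (r₁ + r₂)/2 = 5.01908×10^8 km.
Circular speed at r₁: v₁ = √(μ/r₁) = √(1.327×10^11/1.55584×10^8) = 29.2047 km/s.
Transfer-orbit speed at r₁ (vis-viva equation): v_p = √[μ(2/r₁ − 1/a_t)] = 37.9663 km/s.
First burn Δv₁ = |v_p − v₁| = 8.762 km/s.
At r₂, v₂ = √(μ/r₂) = 12.508 km/s.
Transfer-orbit speed at r₂: v_a = √[μ(2/r₂ − 1/a_t)] = 6.9638 km/s.
Second burn Δv₂ = |v₂ − v_a| = 5.544 km/s.
Δv = Δv₁ + Δv₂ = 8.762 + 5.544 = 14.31 km/s.

Δv = 14.31 km/s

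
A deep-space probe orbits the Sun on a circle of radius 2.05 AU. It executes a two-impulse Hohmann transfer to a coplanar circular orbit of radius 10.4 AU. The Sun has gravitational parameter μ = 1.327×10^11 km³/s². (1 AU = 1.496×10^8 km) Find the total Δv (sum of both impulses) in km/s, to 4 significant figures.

Δv = 10.02 km/s

In km: r₁ = 2.05 × 1.496×10^8 = 3.0668×10^8 km; r₂ = 10.4 × 1.496×10^8 = 1.55584×10^9 km.
Transfer-ellipse semi-major axis a_t = (r₁ + r₂)/2 = (3.0668×10^8 + 1.55584×10^9)/2 = 9.3126×10^8 km.
Circular speed at r₁: v₁ = √(μ/r₁) = √(1.327×10^11/3.0668×10^8) = 20.8014 km/s.
On the transfer ellipse at r₁, vis-viva equation gives v_p = √[μ(2/r₁ − 1/a_t)] = 26.8868 km/s.
First burn Δv₁ = |v_p − v₁| = 6.085 km/s.
Circular speed at r₂: v₂ = √(μ/r₂) = 9.23534 km/s.
Transfer-orbit speed at r₂: v_a = √[μ(2/r₂ − 1/a_t)] = 5.29981 km/s.
Second burn Δv₂ = |v₂ − v_a| = 3.936 km/s.
Δv = Δv₁ + Δv₂ = 6.085 + 3.936 = 10.02 km/s.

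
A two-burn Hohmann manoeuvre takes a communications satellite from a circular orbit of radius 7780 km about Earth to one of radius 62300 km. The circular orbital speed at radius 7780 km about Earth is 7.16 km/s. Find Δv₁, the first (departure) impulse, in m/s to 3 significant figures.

Δv₁ = 2390 m/s

From the circular-orbit relation v² = μ/r at r = 7780 km: μ = v²r = (7.16)² × 7780 = 3.98846×10^5 km³/s².
The Hohmann ellipse has a_t = (r₁ + r₂)/2 = 35040 km.
Circular speed at r = 7780 km: v_c = √(μ/r) = 7.160 km/s.
Vis-viva on the transfer ellipse at r = 7780 km gives v_t = √[μ(2/r − 1/a_t)] = 9.547 km/s.
Δv₁ = |v_t − v_c| = |9.547 − 7.160| = 2.387 km/s.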